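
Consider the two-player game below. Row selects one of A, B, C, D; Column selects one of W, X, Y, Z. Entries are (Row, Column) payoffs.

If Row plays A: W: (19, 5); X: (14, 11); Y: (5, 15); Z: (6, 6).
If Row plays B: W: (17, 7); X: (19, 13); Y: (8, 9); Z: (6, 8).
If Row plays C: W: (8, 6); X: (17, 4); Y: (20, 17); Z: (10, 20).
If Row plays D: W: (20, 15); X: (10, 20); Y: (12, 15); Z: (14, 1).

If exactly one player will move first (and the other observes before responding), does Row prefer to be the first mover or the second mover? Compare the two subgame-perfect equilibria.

second

If Row leads: Column's best replies are A→Y, B→X, C→Z, D→X; Row's induced payoffs 5, 19, 10, 10; outcome (B, X), payoffs (19, 13).
If Column leads: Row's best replies are W→D, X→B, Y→C, Z→D; Column's induced payoffs 15, 13, 17, 1; outcome (C, Y), payoffs (20, 17).
Row gets 19 moving first and 20 moving second, so Row prefers to move second.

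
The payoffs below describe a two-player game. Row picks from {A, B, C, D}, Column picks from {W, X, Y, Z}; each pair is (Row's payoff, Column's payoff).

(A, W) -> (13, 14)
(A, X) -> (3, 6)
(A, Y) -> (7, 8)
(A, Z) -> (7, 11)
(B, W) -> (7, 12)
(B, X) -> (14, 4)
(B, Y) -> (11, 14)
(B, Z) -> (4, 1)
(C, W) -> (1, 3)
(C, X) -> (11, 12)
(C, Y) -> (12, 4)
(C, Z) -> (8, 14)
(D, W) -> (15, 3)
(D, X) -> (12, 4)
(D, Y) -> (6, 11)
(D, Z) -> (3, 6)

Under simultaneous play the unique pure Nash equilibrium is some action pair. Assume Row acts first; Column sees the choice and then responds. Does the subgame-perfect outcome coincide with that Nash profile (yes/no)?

Solve by backward induction (Row leads).
- A → Column plays W (best of 14, 6, 8, 11); Row gets 13.
- B → Column plays Y (best of 12, 4, 14, 1); Row gets 11.
- C → Column plays Z (best of 3, 12, 4, 14); Row gets 8.
- D → Column plays Y (best of 3, 4, 11, 6); Row gets 6.
Row's induced payoffs are 13, 11, 8, 6, so Row commits to A. Subgame-perfect outcome: (A, W) with payoffs (13, 14).
Now find the simultaneous Nash equilibrium.
Row's best replies: W→D; X→B; Y→C; Z→C.
Column's best replies: A→W; B→Y; C→Z; D→Y.
Only (C, Z) has each player best-responding; Nash payoffs (8, 14).
Sequential outcome (A, W) differs from the Nash profile (C, Z).

no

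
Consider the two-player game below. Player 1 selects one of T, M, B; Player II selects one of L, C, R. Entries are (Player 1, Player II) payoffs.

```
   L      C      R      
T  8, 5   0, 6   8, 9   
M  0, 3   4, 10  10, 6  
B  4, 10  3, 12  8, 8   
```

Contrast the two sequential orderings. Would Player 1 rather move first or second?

If Player 1 leads: Player II's best replies are T→R, M→C, B→C; Player 1's induced payoffs 8, 4, 3; outcome (T, R), payoffs (8, 9).
If Player II leads: Player 1's best replies are L→T, C→M, R→M; Player II's induced payoffs 5, 10, 6; outcome (M, C), payoffs (4, 10).
Player 1 gets 8 moving first and 4 moving second, so Player 1 prefers to move first.

first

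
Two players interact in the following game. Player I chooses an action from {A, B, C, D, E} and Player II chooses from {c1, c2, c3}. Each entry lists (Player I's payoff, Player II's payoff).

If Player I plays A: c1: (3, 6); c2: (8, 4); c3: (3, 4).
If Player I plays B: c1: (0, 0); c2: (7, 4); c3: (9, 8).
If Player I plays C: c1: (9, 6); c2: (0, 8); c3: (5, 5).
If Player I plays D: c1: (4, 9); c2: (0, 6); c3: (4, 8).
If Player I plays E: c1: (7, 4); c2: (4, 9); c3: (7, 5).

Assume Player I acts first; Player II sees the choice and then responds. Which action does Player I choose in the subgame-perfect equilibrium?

Solve by backward induction (Player I leads).
- A: BR = c1, leader payoff 3.
- B: BR = c3, leader payoff 9.
- C: BR = c2, leader payoff 0.
- D: BR = c1, leader payoff 4.
- E: BR = c2, leader payoff 4.
Among 3, 9, 0, 4, 4, the best is 9 at B. Subgame-perfect outcome: (B, c3) with payoffs (9, 8).

B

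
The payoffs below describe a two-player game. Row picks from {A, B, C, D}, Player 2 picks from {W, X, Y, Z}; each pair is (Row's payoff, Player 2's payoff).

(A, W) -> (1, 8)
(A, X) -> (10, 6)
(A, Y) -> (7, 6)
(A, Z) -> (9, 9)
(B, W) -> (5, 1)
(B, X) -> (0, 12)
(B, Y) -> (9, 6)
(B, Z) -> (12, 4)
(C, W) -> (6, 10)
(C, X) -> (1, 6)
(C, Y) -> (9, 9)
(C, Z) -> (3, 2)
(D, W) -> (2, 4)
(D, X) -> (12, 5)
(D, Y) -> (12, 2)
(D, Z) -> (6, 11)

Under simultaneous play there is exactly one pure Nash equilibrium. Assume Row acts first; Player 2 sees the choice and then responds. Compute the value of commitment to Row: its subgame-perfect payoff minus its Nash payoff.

3

Player 2 best-responds to each possible Row move:
- A: Player 2 compares 8, 6, 6, 9 and picks Z; Row would get 9.
- B: Player 2 compares 1, 12, 6, 4 and picks X; Row would get 0.
- C: Player 2 compares 10, 6, 9, 2 and picks W; Row would get 6.
- D: Player 2 compares 4, 5, 2, 11 and picks Z; Row would get 6.
Maximizing over 9, 0, 6, 6, Row chooses A. Subgame-perfect outcome: (A, Z) with payoffs (9, 9).
Under simultaneous play:
Row's best replies: W→C; X→D; Y→D; Z→B.
Player 2's best replies: A→Z; B→X; C→W; D→Z.
Only (C, W) has each player best-responding; Nash payoffs (6, 10).
Row's commitment gain: 9 − 6 = 3.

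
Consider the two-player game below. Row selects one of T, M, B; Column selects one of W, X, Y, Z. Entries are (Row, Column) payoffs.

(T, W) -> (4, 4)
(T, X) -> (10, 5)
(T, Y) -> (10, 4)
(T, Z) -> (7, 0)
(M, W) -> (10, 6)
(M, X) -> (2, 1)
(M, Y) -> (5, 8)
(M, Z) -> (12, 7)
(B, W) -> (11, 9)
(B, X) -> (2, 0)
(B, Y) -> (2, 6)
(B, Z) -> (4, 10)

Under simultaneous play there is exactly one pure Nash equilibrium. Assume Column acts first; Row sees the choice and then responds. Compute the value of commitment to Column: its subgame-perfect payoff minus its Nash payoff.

Solve by backward induction (Column leads).
- W: Row compares 4, 10, 11 and picks B; Column would get 9.
- X: Row compares 10, 2, 2 and picks T; Column would get 5.
- Y: Row compares 10, 5, 2 and picks T; Column would get 4.
- Z: Row compares 7, 12, 4 and picks M; Column would get 7.
Column's induced payoffs are 9, 5, 4, 7, so Column commits to W. Subgame-perfect outcome: (B, W) with payoffs (11, 9).
Now find the simultaneous Nash equilibrium.
Row's best replies: W→B; X→T; Y→T; Z→M.
Column's best replies: T→X; M→Y; B→Z.
The unique mutual best reply is (T, X), giving (10, 5).
Column's commitment gain: 9 − 5 = 4.

4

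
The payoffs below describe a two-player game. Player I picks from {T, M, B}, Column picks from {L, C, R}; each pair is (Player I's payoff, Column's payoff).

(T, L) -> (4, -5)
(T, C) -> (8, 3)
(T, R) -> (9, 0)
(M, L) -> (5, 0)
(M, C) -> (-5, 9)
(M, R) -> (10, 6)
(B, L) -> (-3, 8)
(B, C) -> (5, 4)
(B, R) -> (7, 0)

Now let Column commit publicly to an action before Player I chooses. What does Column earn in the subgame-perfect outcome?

6

Player I best-responds to each possible Column move:
- L → Player I plays M (best of 4, 5, -3); Column gets 0.
- C → Player I plays T (best of 8, -5, 5); Column gets 3.
- R → Player I plays M (best of 9, 10, 7); Column gets 6.
Column's induced payoffs are 0, 3, 6, so Column commits to R. Subgame-perfect outcome: (M, R) with payoffs (10, 6).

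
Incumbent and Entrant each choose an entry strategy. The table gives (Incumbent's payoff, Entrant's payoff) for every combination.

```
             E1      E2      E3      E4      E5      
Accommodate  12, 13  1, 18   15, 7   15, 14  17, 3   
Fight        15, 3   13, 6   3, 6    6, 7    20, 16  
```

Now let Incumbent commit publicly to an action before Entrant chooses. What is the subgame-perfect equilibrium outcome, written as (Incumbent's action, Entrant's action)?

Solve by backward induction (Incumbent leads).
- Accommodate: Entrant compares 13, 18, 7, 14, 3 and picks E2; Incumbent would get 1.
- Fight: Entrant compares 3, 6, 6, 7, 16 and picks E5; Incumbent would get 20.
Incumbent's induced payoffs are 1, 20, so Incumbent commits to Fight. Subgame-perfect outcome: (Fight, E5) with payoffs (20, 16).

(Fight, E5)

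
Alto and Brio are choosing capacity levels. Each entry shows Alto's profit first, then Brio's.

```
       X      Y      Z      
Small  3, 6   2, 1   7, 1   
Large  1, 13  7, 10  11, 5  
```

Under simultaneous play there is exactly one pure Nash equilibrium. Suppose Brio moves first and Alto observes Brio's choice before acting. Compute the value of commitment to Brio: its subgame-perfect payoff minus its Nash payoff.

Work backward from Alto's decision.
- X: Alto compares 3, 1 and picks Small; Brio would get 6.
- Y: Alto compares 2, 7 and picks Large; Brio would get 10.
- Z: Alto compares 7, 11 and picks Large; Brio would get 5.
Among 6, 10, 5, the best is 10 at Y. Subgame-perfect outcome: (Large, Y) with payoffs (7, 10).
For the simultaneous game, intersect best replies.
Alto's best replies: X→Small; Y→Large; Z→Large.
Brio's best replies: Small→X; Large→X.
The unique mutual best reply is (Small, X), giving (3, 6).
Brio's commitment gain: 10 − 6 = 4.

4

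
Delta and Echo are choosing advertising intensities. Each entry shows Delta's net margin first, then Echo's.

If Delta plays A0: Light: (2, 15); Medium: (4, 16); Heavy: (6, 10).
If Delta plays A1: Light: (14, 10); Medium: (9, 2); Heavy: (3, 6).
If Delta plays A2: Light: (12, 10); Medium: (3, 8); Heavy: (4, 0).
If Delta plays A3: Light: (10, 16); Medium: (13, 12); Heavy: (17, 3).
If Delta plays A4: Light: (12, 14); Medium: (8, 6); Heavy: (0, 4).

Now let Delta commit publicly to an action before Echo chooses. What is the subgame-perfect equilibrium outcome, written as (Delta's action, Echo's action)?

Echo best-responds to each possible Delta move:
- A0: BR = Medium, leader payoff 4.
- A1: BR = Light, leader payoff 14.
- A2: BR = Light, leader payoff 12.
- A3: BR = Light, leader payoff 10.
- A4: BR = Light, leader payoff 12.
Maximizing over 4, 14, 12, 10, 12, Delta chooses A1. Subgame-perfect outcome: (A1, Light) with payoffs (14, 10).

(A1, Light)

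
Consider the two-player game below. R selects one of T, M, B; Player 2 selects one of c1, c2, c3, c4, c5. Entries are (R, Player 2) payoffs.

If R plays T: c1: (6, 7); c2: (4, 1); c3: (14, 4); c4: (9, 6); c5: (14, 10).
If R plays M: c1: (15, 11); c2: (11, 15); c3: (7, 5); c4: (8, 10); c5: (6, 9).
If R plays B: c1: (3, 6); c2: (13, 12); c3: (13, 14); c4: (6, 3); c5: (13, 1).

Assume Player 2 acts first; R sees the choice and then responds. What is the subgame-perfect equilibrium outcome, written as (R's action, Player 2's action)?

Backward induction with Player 2 moving first.
- c1: BR = M, leader payoff 11.
- c2: BR = B, leader payoff 12.
- c3: BR = T, leader payoff 4.
- c4: BR = T, leader payoff 6.
- c5: BR = T, leader payoff 10.
Player 2's induced payoffs are 11, 12, 4, 6, 10, so Player 2 commits to c2. Subgame-perfect outcome: (B, c2) with payoffs (13, 12).

(B, c2)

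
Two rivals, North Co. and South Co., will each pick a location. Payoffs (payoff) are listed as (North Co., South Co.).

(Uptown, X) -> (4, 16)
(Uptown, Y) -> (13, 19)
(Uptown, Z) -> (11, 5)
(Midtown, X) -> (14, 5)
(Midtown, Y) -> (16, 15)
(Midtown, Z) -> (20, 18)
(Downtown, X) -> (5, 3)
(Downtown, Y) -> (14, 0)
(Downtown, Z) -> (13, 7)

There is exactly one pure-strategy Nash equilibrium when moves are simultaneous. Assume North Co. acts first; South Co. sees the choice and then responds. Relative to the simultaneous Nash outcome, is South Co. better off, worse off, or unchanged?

Work backward from South Co.'s decision.
- Uptown: BR = Y, leader payoff 13.
- Midtown: BR = Z, leader payoff 20.
- Downtown: BR = Z, leader payoff 13.
Among 13, 20, 13, the best is 20 at Midtown. Subgame-perfect outcome: (Midtown, Z) with payoffs (20, 18).
For the simultaneous game, intersect best replies.
North Co.'s best replies: X→Midtown; Y→Midtown; Z→Midtown.
South Co.'s best replies: Uptown→Y; Midtown→Z; Downtown→Z.
The unique mutual best reply is (Midtown, Z), giving (20, 18).
South Co. earns 18 sequentially versus 18 at the Nash outcome: unchanged.

unchanged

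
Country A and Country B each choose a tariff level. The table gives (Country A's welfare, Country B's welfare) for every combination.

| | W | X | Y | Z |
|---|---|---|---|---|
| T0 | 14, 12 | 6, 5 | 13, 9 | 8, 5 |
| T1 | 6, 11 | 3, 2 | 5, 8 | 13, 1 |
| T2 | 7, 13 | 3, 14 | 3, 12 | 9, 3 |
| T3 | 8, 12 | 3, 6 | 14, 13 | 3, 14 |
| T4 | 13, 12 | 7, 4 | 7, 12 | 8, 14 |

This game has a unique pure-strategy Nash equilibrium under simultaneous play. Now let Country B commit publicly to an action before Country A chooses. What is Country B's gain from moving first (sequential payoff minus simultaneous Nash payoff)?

Work backward from Country A's decision.
- W: Country A compares 14, 6, 7, 8, 13 and picks T0; Country B would get 12.
- X: Country A compares 6, 3, 3, 3, 7 and picks T4; Country B would get 4.
- Y: Country A compares 13, 5, 3, 14, 7 and picks T3; Country B would get 13.
- Z: Country A compares 8, 13, 9, 3, 8 and picks T1; Country B would get 1.
Maximizing over 12, 4, 13, 1, Country B chooses Y. Subgame-perfect outcome: (T3, Y) with payoffs (14, 13).
Now find the simultaneous Nash equilibrium.
Country A's best replies: W→T0; X→T4; Y→T3; Z→T1.
Country B's best replies: T0→W; T1→W; T2→X; T3→Z; T4→Z.
The unique mutual best reply is (T0, W), giving (14, 12).
Country B's commitment gain: 13 − 12 = 1.

1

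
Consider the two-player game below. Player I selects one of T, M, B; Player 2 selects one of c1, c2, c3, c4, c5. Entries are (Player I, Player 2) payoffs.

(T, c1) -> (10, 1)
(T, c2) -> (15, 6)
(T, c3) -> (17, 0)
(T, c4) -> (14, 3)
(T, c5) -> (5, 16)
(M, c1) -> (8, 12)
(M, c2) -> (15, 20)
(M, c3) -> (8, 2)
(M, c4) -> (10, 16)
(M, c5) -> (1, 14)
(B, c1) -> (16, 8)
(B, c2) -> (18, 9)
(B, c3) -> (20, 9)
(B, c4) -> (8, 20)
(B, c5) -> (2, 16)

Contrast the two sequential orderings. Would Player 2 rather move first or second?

If Player I leads: Player 2's best replies are T→c5, M→c2, B→c4; Player I's induced payoffs 5, 15, 8; outcome (M, c2), payoffs (15, 20).
If Player 2 leads: Player I's best replies are c1→B, c2→B, c3→B, c4→T, c5→T; Player 2's induced payoffs 8, 9, 9, 3, 16; outcome (T, c5), payoffs (5, 16).
Player 2 gets 16 moving first and 20 moving second, so Player 2 prefers to move second.

second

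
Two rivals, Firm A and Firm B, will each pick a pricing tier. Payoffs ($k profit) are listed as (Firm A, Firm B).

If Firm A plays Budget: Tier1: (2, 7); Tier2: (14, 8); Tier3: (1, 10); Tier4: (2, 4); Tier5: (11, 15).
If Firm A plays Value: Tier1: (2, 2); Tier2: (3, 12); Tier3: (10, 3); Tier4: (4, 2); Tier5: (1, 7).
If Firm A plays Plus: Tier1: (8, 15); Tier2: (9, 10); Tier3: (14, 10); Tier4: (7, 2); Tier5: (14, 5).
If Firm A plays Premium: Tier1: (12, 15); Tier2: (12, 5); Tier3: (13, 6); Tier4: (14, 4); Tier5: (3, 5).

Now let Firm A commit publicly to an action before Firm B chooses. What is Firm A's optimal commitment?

Solve by backward induction (Firm A leads).
- Budget: Firm B compares 7, 8, 10, 4, 15 and picks Tier5; Firm A would get 11.
- Value: Firm B compares 2, 12, 3, 2, 7 and picks Tier2; Firm A would get 3.
- Plus: Firm B compares 15, 10, 10, 2, 5 and picks Tier1; Firm A would get 8.
- Premium: Firm B compares 15, 5, 6, 4, 5 and picks Tier1; Firm A would get 12.
Maximizing over 11, 3, 8, 12, Firm A chooses Premium. Subgame-perfect outcome: (Premium, Tier1) with payoffs (12, 15).

Premium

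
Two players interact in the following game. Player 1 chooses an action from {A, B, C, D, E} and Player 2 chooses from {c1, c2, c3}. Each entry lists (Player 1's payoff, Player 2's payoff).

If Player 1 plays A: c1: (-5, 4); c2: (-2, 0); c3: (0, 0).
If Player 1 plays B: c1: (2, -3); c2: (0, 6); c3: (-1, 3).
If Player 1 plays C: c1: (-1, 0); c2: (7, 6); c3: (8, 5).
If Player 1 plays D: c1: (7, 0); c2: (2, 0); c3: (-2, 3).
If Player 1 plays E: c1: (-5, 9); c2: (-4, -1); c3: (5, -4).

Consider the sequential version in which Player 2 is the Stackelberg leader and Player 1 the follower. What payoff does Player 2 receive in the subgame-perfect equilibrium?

Work backward from Player 1's decision.
- c1 → Player 1 plays D (best of -5, 2, -1, 7, -5); Player 2 gets 0.
- c2 → Player 1 plays C (best of -2, 0, 7, 2, -4); Player 2 gets 6.
- c3 → Player 1 plays C (best of 0, -1, 8, -2, 5); Player 2 gets 5.
Maximizing over 0, 6, 5, Player 2 chooses c2. Subgame-perfect outcome: (C, c2) with payoffs (7, 6).

6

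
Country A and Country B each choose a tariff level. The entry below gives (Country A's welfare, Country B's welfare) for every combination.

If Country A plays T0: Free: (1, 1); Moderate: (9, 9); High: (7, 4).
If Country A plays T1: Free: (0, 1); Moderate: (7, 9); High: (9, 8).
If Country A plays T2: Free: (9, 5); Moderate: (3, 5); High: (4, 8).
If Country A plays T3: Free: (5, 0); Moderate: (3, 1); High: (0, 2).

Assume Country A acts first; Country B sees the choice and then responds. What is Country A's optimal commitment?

T0

Solve by backward induction (Country A leads).
- T0: BR = Moderate, leader payoff 9.
- T1: BR = Moderate, leader payoff 7.
- T2: BR = High, leader payoff 4.
- T3: BR = High, leader payoff 0.
Maximizing over 9, 7, 4, 0, Country A chooses T0. Subgame-perfect outcome: (T0, Moderate) with payoffs (9, 9).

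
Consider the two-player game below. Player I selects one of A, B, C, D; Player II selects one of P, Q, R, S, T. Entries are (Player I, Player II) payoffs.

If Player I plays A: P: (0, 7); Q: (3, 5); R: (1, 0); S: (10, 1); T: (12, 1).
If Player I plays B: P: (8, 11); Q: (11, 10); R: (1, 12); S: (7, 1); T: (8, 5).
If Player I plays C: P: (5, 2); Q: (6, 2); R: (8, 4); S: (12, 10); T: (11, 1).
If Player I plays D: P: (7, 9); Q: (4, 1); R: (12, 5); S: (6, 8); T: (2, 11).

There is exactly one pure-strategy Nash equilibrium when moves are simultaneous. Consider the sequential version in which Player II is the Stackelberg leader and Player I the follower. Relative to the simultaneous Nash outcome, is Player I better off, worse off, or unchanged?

Work backward from Player I's decision.
- P: Player I compares 0, 8, 5, 7 and picks B; Player II would get 11.
- Q: Player I compares 3, 11, 6, 4 and picks B; Player II would get 10.
- R: Player I compares 1, 1, 8, 12 and picks D; Player II would get 5.
- S: Player I compares 10, 7, 12, 6 and picks C; Player II would get 10.
- T: Player I compares 12, 8, 11, 2 and picks A; Player II would get 1.
Player II's induced payoffs are 11, 10, 5, 10, 1, so Player II commits to P. Subgame-perfect outcome: (B, P) with payoffs (8, 11).
Now find the simultaneous Nash equilibrium.
Player I's best replies: P→B; Q→B; R→D; S→C; T→A.
Player II's best replies: A→P; B→R; C→S; D→T.
The unique mutual best reply is (C, S), giving (12, 10).
Player I earns 8 sequentially versus 12 at the Nash outcome: worse off.

worse off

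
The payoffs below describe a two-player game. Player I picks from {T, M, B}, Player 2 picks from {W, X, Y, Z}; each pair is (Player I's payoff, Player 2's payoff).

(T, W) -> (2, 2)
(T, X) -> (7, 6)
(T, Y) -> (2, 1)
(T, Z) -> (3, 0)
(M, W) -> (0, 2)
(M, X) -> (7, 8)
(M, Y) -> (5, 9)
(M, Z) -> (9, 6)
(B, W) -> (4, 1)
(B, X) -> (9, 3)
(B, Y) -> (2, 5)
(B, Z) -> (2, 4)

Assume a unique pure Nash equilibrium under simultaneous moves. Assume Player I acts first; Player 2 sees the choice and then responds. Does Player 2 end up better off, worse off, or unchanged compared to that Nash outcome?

worse off

Work backward from Player 2's decision.
- T: Player 2 compares 2, 6, 1, 0 and picks X; Player I would get 7.
- M: Player 2 compares 2, 8, 9, 6 and picks Y; Player I would get 5.
- B: Player 2 compares 1, 3, 5, 4 and picks Y; Player I would get 2.
Among 7, 5, 2, the best is 7 at T. Subgame-perfect outcome: (T, X) with payoffs (7, 6).
Under simultaneous play:
Player I's best replies: W→B; X→B; Y→M; Z→M.
Player 2's best replies: T→X; M→Y; B→Y.
The unique mutual best reply is (M, Y), giving (5, 9).
Player 2 earns 6 sequentially versus 9 at the Nash outcome: worse off.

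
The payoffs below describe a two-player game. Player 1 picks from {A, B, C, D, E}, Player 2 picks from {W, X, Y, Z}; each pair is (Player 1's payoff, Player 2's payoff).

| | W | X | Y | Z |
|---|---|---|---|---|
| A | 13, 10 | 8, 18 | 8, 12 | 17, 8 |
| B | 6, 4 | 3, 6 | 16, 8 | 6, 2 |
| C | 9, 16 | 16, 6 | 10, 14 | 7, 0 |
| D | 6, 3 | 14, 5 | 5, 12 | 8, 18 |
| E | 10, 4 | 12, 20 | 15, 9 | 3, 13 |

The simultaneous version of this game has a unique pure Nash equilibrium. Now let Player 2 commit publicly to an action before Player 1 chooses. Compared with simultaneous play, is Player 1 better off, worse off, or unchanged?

worse off

Backward induction with Player 2 moving first.
- W: Player 1 compares 13, 6, 9, 6, 10 and picks A; Player 2 would get 10.
- X: Player 1 compares 8, 3, 16, 14, 12 and picks C; Player 2 would get 6.
- Y: Player 1 compares 8, 16, 10, 5, 15 and picks B; Player 2 would get 8.
- Z: Player 1 compares 17, 6, 7, 8, 3 and picks A; Player 2 would get 8.
Player 2's induced payoffs are 10, 6, 8, 8, so Player 2 commits to W. Subgame-perfect outcome: (A, W) with payoffs (13, 10).
For the simultaneous game, intersect best replies.
Player 1's best replies: W→A; X→C; Y→B; Z→A.
Player 2's best replies: A→X; B→Y; C→W; D→Z; E→X.
Only (B, Y) has each player best-responding; Nash payoffs (16, 8).
Player 1 earns 13 sequentially versus 16 at the Nash outcome: worse off.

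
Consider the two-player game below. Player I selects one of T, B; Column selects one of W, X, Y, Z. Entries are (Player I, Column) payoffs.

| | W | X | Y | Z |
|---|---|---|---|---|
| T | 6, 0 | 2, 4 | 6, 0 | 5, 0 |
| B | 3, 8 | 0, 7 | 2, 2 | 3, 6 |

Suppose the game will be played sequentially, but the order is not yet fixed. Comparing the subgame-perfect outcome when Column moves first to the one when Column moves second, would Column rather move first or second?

If Player I leads: Column's best replies are T→X, B→W; Player I's induced payoffs 2, 3; outcome (B, W), payoffs (3, 8).
If Column leads: Player I's best replies are W→T, X→T, Y→T, Z→T; Column's induced payoffs 0, 4, 0, 0; outcome (T, X), payoffs (2, 4).
Column gets 4 moving first and 8 moving second, so Column prefers to move second.

second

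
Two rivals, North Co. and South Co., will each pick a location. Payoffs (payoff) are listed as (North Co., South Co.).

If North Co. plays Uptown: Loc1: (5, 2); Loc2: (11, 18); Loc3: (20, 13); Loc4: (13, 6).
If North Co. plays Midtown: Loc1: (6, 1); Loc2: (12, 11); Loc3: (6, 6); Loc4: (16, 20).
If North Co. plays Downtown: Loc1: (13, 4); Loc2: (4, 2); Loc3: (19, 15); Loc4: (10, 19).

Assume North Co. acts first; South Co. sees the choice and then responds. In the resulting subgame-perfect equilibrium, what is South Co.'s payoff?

20

Backward induction with North Co. moving first.
- Uptown: BR = Loc2, leader payoff 11.
- Midtown: BR = Loc4, leader payoff 16.
- Downtown: BR = Loc4, leader payoff 10.
North Co.'s induced payoffs are 11, 16, 10, so North Co. commits to Midtown. Subgame-perfect outcome: (Midtown, Loc4) with payoffs (16, 20).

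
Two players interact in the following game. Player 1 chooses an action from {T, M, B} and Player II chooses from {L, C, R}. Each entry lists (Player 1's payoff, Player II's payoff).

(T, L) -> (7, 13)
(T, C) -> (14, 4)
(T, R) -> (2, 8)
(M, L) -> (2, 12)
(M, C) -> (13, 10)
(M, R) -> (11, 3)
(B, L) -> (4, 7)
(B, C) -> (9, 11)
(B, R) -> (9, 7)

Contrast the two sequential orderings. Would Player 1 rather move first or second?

If Player 1 leads: Player II's best replies are T→L, M→L, B→C; Player 1's induced payoffs 7, 2, 9; outcome (B, C), payoffs (9, 11).
If Player II leads: Player 1's best replies are L→T, C→T, R→M; Player II's induced payoffs 13, 4, 3; outcome (T, L), payoffs (7, 13).
Player 1 gets 9 moving first and 7 moving second, so Player 1 prefers to move first.

first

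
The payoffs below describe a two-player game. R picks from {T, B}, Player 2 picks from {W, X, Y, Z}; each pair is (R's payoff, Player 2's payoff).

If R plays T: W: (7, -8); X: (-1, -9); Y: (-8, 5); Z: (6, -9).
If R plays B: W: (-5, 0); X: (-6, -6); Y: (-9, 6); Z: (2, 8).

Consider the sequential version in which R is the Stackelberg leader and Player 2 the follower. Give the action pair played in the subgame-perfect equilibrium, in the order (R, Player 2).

Backward induction with R moving first.
- T: Player 2 compares -8, -9, 5, -9 and picks Y; R would get -8.
- B: Player 2 compares 0, -6, 6, 8 and picks Z; R would get 2.
R's induced payoffs are -8, 2, so R commits to B. Subgame-perfect outcome: (B, Z) with payoffs (2, 8).

(B, Z)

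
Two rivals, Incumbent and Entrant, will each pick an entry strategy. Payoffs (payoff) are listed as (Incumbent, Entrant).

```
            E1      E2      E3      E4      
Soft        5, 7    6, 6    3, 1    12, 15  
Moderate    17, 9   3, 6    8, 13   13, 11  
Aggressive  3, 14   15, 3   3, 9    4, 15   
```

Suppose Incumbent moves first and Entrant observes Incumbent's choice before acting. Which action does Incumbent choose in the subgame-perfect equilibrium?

Soft

Work backward from Entrant's decision.
- Soft: BR = E4, leader payoff 12.
- Moderate: BR = E3, leader payoff 8.
- Aggressive: BR = E4, leader payoff 4.
Among 12, 8, 4, the best is 12 at Soft. Subgame-perfect outcome: (Soft, E4) with payoffs (12, 15).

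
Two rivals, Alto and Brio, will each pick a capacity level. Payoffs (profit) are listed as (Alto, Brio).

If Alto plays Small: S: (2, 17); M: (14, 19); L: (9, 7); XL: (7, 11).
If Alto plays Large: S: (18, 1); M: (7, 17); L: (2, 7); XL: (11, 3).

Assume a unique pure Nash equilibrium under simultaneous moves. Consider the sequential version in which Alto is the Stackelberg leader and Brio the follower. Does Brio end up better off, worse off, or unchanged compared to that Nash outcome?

unchanged

Brio best-responds to each possible Alto move:
- Small: BR = M, leader payoff 14.
- Large: BR = M, leader payoff 7.
Alto's induced payoffs are 14, 7, so Alto commits to Small. Subgame-perfect outcome: (Small, M) with payoffs (14, 19).
Now find the simultaneous Nash equilibrium.
Alto's best replies: S→Large; M→Small; L→Small; XL→Large.
Brio's best replies: Small→M; Large→M.
The unique mutual best reply is (Small, M), giving (14, 19).
Brio earns 19 sequentially versus 19 at the Nash outcome: unchanged.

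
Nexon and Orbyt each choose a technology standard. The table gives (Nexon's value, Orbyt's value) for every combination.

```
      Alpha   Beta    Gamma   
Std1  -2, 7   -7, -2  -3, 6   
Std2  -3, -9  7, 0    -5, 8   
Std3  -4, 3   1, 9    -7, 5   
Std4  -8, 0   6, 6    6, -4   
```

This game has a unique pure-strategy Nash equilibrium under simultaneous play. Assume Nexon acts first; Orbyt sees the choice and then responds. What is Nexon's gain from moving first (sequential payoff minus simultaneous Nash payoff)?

Backward induction with Nexon moving first.
- Std1: Orbyt compares 7, -2, 6 and picks Alpha; Nexon would get -2.
- Std2: Orbyt compares -9, 0, 8 and picks Gamma; Nexon would get -5.
- Std3: Orbyt compares 3, 9, 5 and picks Beta; Nexon would get 1.
- Std4: Orbyt compares 0, 6, -4 and picks Beta; Nexon would get 6.
Among -2, -5, 1, 6, the best is 6 at Std4. Subgame-perfect outcome: (Std4, Beta) with payoffs (6, 6).
Now find the simultaneous Nash equilibrium.
Nexon's best replies: Alpha→Std1; Beta→Std2; Gamma→Std4.
Orbyt's best replies: Std1→Alpha; Std2→Gamma; Std3→Beta; Std4→Beta.
The unique mutual best reply is (Std1, Alpha), giving (-2, 7).
Nexon's commitment gain: 6 − -2 = 8.

8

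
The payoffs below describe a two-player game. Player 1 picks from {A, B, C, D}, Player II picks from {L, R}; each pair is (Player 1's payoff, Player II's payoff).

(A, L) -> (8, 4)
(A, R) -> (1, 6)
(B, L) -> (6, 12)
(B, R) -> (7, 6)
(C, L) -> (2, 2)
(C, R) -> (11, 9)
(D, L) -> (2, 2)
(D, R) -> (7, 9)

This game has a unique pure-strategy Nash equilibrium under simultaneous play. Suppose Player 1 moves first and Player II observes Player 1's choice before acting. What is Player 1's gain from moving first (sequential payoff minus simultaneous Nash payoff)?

Work backward from Player II's decision.
- A: BR = R, leader payoff 1.
- B: BR = L, leader payoff 6.
- C: BR = R, leader payoff 11.
- D: BR = R, leader payoff 7.
Maximizing over 1, 6, 11, 7, Player 1 chooses C. Subgame-perfect outcome: (C, R) with payoffs (11, 9).
Now find the simultaneous Nash equilibrium.
Player 1's best replies: L→A; R→C.
Player II's best replies: A→R; B→L; C→R; D→R.
The unique mutual best reply is (C, R), giving (11, 9).
Player 1's commitment gain: 11 − 11 = 0.

0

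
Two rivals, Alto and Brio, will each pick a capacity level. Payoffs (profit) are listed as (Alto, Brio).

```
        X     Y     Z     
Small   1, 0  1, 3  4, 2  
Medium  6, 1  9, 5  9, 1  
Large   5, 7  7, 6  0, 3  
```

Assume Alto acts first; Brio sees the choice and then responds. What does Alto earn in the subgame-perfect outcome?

9

Brio best-responds to each possible Alto move:
- Small: BR = Y, leader payoff 1.
- Medium: BR = Y, leader payoff 9.
- Large: BR = X, leader payoff 5.
Alto's induced payoffs are 1, 9, 5, so Alto commits to Medium. Subgame-perfect outcome: (Medium, Y) with payoffs (9, 5).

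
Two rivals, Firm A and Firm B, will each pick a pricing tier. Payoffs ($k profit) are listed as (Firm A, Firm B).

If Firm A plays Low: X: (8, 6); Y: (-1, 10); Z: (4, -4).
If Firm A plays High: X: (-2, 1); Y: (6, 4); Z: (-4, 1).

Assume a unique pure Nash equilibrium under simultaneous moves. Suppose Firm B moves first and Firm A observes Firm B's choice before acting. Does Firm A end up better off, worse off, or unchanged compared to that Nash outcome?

Solve by backward induction (Firm B leads).
- X: Firm A compares 8, -2 and picks Low; Firm B would get 6.
- Y: Firm A compares -1, 6 and picks High; Firm B would get 4.
- Z: Firm A compares 4, -4 and picks Low; Firm B would get -4.
Firm B's induced payoffs are 6, 4, -4, so Firm B commits to X. Subgame-perfect outcome: (Low, X) with payoffs (8, 6).
Under simultaneous play:
Firm A's best replies: X→Low; Y→High; Z→Low.
Firm B's best replies: Low→Y; High→Y.
The unique mutual best reply is (High, Y), giving (6, 4).
Firm A earns 8 sequentially versus 6 at the Nash outcome: better off.

better off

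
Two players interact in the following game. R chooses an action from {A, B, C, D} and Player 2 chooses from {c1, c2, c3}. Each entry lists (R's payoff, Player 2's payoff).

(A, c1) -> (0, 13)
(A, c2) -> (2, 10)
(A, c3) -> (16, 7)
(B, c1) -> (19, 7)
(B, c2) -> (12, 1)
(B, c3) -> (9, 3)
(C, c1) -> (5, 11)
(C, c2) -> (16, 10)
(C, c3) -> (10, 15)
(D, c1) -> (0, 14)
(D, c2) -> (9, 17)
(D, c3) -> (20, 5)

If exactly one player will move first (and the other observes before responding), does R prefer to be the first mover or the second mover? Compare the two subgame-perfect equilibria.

first

If R leads: Player 2's best replies are A→c1, B→c1, C→c3, D→c2; R's induced payoffs 0, 19, 10, 9; outcome (B, c1), payoffs (19, 7).
If Player 2 leads: R's best replies are c1→B, c2→C, c3→D; Player 2's induced payoffs 7, 10, 5; outcome (C, c2), payoffs (16, 10).
R gets 19 moving first and 16 moving second, so R prefers to move first.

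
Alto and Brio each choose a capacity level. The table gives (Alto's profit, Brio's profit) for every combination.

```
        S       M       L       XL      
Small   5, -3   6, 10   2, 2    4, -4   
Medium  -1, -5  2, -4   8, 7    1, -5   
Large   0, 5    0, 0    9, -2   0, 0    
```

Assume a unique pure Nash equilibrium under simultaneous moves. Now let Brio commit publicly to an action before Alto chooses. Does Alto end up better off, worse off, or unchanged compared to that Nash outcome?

Backward induction with Brio moving first.
- S: Alto compares 5, -1, 0 and picks Small; Brio would get -3.
- M: Alto compares 6, 2, 0 and picks Small; Brio would get 10.
- L: Alto compares 2, 8, 9 and picks Large; Brio would get -2.
- XL: Alto compares 4, 1, 0 and picks Small; Brio would get -4.
Brio's induced payoffs are -3, 10, -2, -4, so Brio commits to M. Subgame-perfect outcome: (Small, M) with payoffs (6, 10).
For the simultaneous game, intersect best replies.
Alto's best replies: S→Small; M→Small; L→Large; XL→Small.
Brio's best replies: Small→M; Medium→L; Large→S.
Only (Small, M) has each player best-responding; Nash payoffs (6, 10).
Alto earns 6 sequentially versus 6 at the Nash outcome: unchanged.

unchanged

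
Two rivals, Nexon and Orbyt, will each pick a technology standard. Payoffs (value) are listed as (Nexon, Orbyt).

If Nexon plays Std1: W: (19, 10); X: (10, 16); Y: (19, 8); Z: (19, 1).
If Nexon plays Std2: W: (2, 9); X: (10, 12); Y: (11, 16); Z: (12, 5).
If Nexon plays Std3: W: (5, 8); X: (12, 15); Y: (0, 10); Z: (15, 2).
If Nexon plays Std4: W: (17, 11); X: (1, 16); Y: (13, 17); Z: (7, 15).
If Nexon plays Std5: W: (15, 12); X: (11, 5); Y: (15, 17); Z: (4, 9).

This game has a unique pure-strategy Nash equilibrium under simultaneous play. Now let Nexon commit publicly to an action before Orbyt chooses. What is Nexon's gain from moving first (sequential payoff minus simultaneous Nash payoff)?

3

Work backward from Orbyt's decision.
- Std1: BR = X, leader payoff 10.
- Std2: BR = Y, leader payoff 11.
- Std3: BR = X, leader payoff 12.
- Std4: BR = Y, leader payoff 13.
- Std5: BR = Y, leader payoff 15.
Nexon's induced payoffs are 10, 11, 12, 13, 15, so Nexon commits to Std5. Subgame-perfect outcome: (Std5, Y) with payoffs (15, 17).
Under simultaneous play:
Nexon's best replies: W→Std1; X→Std3; Y→Std1; Z→Std1.
Orbyt's best replies: Std1→X; Std2→Y; Std3→X; Std4→Y; Std5→Y.
The unique mutual best reply is (Std3, X), giving (12, 15).
Nexon's commitment gain: 15 − 12 = 3.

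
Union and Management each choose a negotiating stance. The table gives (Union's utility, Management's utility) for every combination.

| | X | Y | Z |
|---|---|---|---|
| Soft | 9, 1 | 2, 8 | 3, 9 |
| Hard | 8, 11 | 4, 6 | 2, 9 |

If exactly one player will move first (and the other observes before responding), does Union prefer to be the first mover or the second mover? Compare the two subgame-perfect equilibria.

first

If Union leads: Management's best replies are Soft→Z, Hard→X; Union's induced payoffs 3, 8; outcome (Hard, X), payoffs (8, 11).
If Management leads: Union's best replies are X→Soft, Y→Hard, Z→Soft; Management's induced payoffs 1, 6, 9; outcome (Soft, Z), payoffs (3, 9).
Union gets 8 moving first and 3 moving second, so Union prefers to move first.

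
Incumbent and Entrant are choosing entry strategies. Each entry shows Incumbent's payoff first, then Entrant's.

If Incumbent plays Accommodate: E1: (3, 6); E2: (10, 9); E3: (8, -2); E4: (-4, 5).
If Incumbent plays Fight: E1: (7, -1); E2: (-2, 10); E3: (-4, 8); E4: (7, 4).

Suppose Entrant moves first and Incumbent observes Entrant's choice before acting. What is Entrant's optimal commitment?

Work backward from Incumbent's decision.
- E1: Incumbent compares 3, 7 and picks Fight; Entrant would get -1.
- E2: Incumbent compares 10, -2 and picks Accommodate; Entrant would get 9.
- E3: Incumbent compares 8, -4 and picks Accommodate; Entrant would get -2.
- E4: Incumbent compares -4, 7 and picks Fight; Entrant would get 4.
Among -1, 9, -2, 4, the best is 9 at E2. Subgame-perfect outcome: (Accommodate, E2) with payoffs (10, 9).

E2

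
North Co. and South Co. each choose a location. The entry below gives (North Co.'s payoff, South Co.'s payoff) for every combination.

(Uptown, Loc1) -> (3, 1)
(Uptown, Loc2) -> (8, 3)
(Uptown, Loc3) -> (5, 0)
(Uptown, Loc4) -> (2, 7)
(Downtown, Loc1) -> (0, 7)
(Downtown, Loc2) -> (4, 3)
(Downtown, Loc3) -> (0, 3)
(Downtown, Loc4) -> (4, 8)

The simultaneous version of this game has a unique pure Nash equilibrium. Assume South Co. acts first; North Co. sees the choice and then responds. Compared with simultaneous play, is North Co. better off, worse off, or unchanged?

unchanged

Backward induction with South Co. moving first.
- Loc1: BR = Uptown, leader payoff 1.
- Loc2: BR = Uptown, leader payoff 3.
- Loc3: BR = Uptown, leader payoff 0.
- Loc4: BR = Downtown, leader payoff 8.
Maximizing over 1, 3, 0, 8, South Co. chooses Loc4. Subgame-perfect outcome: (Downtown, Loc4) with payoffs (4, 8).
For the simultaneous game, intersect best replies.
North Co.'s best replies: Loc1→Uptown; Loc2→Uptown; Loc3→Uptown; Loc4→Downtown.
South Co.'s best replies: Uptown→Loc4; Downtown→Loc4.
Only (Downtown, Loc4) has each player best-responding; Nash payoffs (4, 8).
North Co. earns 4 sequentially versus 4 at the Nash outcome: unchanged.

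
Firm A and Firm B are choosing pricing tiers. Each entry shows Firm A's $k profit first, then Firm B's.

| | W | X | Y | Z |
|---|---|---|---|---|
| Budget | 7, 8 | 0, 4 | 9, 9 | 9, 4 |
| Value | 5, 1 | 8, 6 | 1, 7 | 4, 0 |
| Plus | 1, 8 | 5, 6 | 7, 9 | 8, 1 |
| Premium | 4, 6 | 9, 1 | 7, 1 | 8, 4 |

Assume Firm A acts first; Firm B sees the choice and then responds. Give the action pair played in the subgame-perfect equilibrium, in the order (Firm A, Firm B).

Backward induction with Firm A moving first.
- Budget: BR = Y, leader payoff 9.
- Value: BR = Y, leader payoff 1.
- Plus: BR = Y, leader payoff 7.
- Premium: BR = W, leader payoff 4.
Among 9, 1, 7, 4, the best is 9 at Budget. Subgame-perfect outcome: (Budget, Y) with payoffs (9, 9).

(Budget, Y)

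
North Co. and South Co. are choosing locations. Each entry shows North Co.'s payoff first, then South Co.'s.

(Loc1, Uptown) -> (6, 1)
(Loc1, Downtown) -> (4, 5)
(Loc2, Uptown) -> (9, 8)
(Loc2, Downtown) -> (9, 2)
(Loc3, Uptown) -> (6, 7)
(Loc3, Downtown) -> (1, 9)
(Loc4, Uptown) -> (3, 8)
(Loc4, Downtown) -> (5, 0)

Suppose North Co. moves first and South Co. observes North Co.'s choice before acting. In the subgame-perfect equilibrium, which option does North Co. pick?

Loc2

Backward induction with North Co. moving first.
- Loc1: BR = Downtown, leader payoff 4.
- Loc2: BR = Uptown, leader payoff 9.
- Loc3: BR = Downtown, leader payoff 1.
- Loc4: BR = Uptown, leader payoff 3.
North Co.'s induced payoffs are 4, 9, 1, 3, so North Co. commits to Loc2. Subgame-perfect outcome: (Loc2, Uptown) with payoffs (9, 8).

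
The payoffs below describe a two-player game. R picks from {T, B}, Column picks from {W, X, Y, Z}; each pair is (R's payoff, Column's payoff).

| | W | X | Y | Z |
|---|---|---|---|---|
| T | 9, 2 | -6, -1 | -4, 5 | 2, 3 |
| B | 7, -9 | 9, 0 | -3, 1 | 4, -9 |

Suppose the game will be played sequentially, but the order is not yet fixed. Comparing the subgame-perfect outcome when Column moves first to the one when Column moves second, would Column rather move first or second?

first

If R leads: Column's best replies are T→Y, B→Y; R's induced payoffs -4, -3; outcome (B, Y), payoffs (-3, 1).
If Column leads: R's best replies are W→T, X→B, Y→B, Z→B; Column's induced payoffs 2, 0, 1, -9; outcome (T, W), payoffs (9, 2).
Column gets 2 moving first and 1 moving second, so Column prefers to move first.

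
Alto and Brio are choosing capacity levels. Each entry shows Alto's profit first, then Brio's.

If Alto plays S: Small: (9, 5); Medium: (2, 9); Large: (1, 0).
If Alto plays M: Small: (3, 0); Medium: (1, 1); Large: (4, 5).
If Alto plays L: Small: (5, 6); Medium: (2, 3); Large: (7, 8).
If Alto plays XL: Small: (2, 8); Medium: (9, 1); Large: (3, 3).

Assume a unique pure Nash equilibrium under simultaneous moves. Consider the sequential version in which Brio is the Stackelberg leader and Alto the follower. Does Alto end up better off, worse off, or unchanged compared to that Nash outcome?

Work backward from Alto's decision.
- Small: Alto compares 9, 3, 5, 2 and picks S; Brio would get 5.
- Medium: Alto compares 2, 1, 2, 9 and picks XL; Brio would get 1.
- Large: Alto compares 1, 4, 7, 3 and picks L; Brio would get 8.
Brio's induced payoffs are 5, 1, 8, so Brio commits to Large. Subgame-perfect outcome: (L, Large) with payoffs (7, 8).
Under simultaneous play:
Alto's best replies: Small→S; Medium→XL; Large→L.
Brio's best replies: S→Medium; M→Large; L→Large; XL→Small.
Only (L, Large) has each player best-responding; Nash payoffs (7, 8).
Alto earns 7 sequentially versus 7 at the Nash outcome: unchanged.

unchanged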